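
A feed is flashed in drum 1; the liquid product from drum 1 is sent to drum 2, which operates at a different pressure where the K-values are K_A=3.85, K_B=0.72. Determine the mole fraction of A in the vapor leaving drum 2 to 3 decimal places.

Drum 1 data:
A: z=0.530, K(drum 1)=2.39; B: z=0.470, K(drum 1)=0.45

Drum 1:
Rachford–Rice: g(ψ₁) = Σ zᵢ(Kᵢ−1)/(1+ψ₁(Kᵢ−1)) = 0.
Feasibility: ΣzᵢKᵢ = 1.478, Σzᵢ/Kᵢ = 1.266 — both > 1, two phases present.
Binary case is linear: z₁(K₁−1)(1+ψ₁(K₂−1)) + z₂(K₂−1)(1+ψ₁(K₁−1)) = 0
⇒ ψ₁ = [z₁(K₁−1)+z₂(K₂−1)] / [−(K₁−1)(K₂−1)] = 0.4782/0.7645 = 0.626
Drum-1 compositions:
  A: x = 0.284, y = 0.678
  B: x = 0.716, y = 0.322
Drum-2 feed = drum-1 liquid: z₂ = (0.2835, 0.7165).
Drum 2:
Let ψ₂ = V/F and solve Σ zᵢ(Kᵢ−1)/(1+ψ₂(Kᵢ−1)) = 0.
Feasibility: ΣzᵢKᵢ = 1.607, Σzᵢ/Kᵢ = 1.069 — both > 1, two phases present.
Binary case is linear: z₁(K₁−1)(1+ψ₂(K₂−1)) + z₂(K₂−1)(1+ψ₂(K₁−1)) = 0
⇒ ψ₂ = [z₁(K₁−1)+z₂(K₂−1)] / [−(K₁−1)(K₂−1)] = 0.6074/0.7980 = 0.761
  A: x = 0.089, y = 0.344
  B: x = 0.911, y = 0.656

y_A (drum 2) = 0.344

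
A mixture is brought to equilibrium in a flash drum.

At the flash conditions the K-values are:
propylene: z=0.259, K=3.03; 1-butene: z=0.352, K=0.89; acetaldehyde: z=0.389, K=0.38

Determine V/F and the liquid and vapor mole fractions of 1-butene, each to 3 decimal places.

Material balance + equilibrium reduce to Σ zᵢ(Kᵢ−1)/(1+V/F(Kᵢ−1)) = 0.
Check two-phase: ΣzᵢKᵢ = 1.246 > 1 and Σzᵢ/Kᵢ = 1.505 > 1, so g(0) = 0.246 > 0 and g(1) = -0.505 < 0.
Newton iteration, V/F⁰ = 0.5:
  V/F = 0.500: g = -0.1296, g' = -0.582 → V/F = 0.277
  V/F = 0.277: g = 0.0052, g' = -0.660 → V/F = 0.285
Converged at V/F = 0.285.
Compositions from xᵢ = zᵢ/(1+V/F(Kᵢ−1)), yᵢ = Kᵢxᵢ:
  propylene: x = 0.164, y = 0.497
  1-butene: x = 0.363, y = 0.323
  acetaldehyde: x = 0.473, y = 0.180

V/F = 0.285, x_1-butene = 0.363, y_1-butene = 0.323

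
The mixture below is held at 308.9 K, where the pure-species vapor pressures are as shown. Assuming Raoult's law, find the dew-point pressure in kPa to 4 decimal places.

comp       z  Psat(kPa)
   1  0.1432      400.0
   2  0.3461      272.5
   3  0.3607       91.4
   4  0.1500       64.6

Pdew = 126.6390 kPa

At the dew point ψ → 1, so Σzᵢ/Kᵢ = 1 with Kᵢ = Pᵢˢᵃᵗ/P ⇒ 1/P = Σzᵢ/Pᵢˢᵃᵗ.
1/P = 0.1432/400.0 + 0.3461/272.5 + 0.3607/91.4 + 0.1500/64.6 = 0.0078965 ⇒ P = 126.6390 kPa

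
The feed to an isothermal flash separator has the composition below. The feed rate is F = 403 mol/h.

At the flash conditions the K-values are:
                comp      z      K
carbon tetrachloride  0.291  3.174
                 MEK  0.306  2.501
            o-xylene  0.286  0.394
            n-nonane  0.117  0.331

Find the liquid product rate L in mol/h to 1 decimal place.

Let ψ = V/F and solve Σ zᵢ(Kᵢ−1)/(1+ψ(Kᵢ−1)) = 0.
Check two-phase: ΣzᵢKᵢ = 1.840 > 1 and Σzᵢ/Kᵢ = 1.293 > 1, so g(0) = 0.840 > 0 and g(1) = -0.293 < 0.
Iterate (Newton) starting at ψ = 0.5:
  ψ = 0.500: g = 0.1992, g' = -0.875 → ψ = 0.728
  ψ = 0.728: g = 0.0020, g' = -0.899 → ψ = 0.730
Converged at ψ = 0.730.
Then V = ψ·F = 0.7299·403 = 294.1 mol/h and L = F − V = 108.9 mol/h.

L = 108.9 mol/h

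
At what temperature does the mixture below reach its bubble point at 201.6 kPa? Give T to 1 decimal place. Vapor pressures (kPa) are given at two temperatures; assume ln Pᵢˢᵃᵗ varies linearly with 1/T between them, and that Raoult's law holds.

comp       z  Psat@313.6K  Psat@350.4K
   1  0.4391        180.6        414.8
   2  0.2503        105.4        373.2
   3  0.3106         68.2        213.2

T = 330.0 K

Bubble-point temperature: ΣzᵢPᵢˢᵃᵗ(T) = P. Interpolate ln Pᵢˢᵃᵗ = aᵢ + bᵢ/T.
  T = 313.6 K: ΣzᵢPᵢˢᵃᵗ = 126.87 kPa
  T = 350.4 K: ΣzᵢPᵢˢᵃᵗ = 341.77 kPa
  T = 332.0 K: ΣzᵢPᵢˢᵃᵗ = 213.05 kPa
  T = 322.8 K: ΣzᵢPᵢˢᵃᵗ = 165.42 kPa
  T = 327.4 K: ΣzᵢPᵢˢᵃᵗ = 188.01 kPa
  T = 329.7 K: ΣzᵢPᵢˢᵃᵗ = 200.21 kPa
  T = 330.9 K: ΣzᵢPᵢˢᵃᵗ = 206.83 kPa
Interpolating between 329.7 K and 330.9 K gives T ≈ 330.0 K.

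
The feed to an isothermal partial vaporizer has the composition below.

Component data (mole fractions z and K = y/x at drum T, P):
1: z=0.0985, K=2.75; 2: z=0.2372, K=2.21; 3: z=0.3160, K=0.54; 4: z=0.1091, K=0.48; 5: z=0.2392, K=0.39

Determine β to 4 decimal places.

Rachford–Rice: g(β) = Σ zᵢ(Kᵢ−1)/(1+β(Kᵢ−1)) = 0.
Feasibility: ΣzᵢKᵢ = 1.1114, Σzᵢ/Kᵢ = 1.5690 — both > 1, two phases present.
Iterate (Newton) starting at β = 0.5:
  β = 0.5000: g = -0.20463, g' = -0.5715 → β = 0.1420
  β = 0.1420: g = 0.00650, g' = -0.6641 → β = 0.1517
  β = 0.1517: g = 0.00004, g' = -0.6564 → β = 0.1518
Converged at β = 0.1518.

β = 0.1518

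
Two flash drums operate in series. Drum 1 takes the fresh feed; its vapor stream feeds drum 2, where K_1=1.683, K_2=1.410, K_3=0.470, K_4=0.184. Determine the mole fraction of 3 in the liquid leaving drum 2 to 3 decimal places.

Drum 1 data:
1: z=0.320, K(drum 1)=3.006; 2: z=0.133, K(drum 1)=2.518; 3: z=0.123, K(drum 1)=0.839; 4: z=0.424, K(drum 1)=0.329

x_3 (drum 2) = 0.143

Drum 1:
Rachford–Rice: g(ψ₁) = Σ zᵢ(Kᵢ−1)/(1+ψ₁(Kᵢ−1)) = 0.
Feasibility: ΣzᵢKᵢ = 1.540, Σzᵢ/Kᵢ = 1.595 — both > 1, two phases present.
Iterate (Newton) starting at ψ₁ = 0.5:
  ψ₁ = 0.500: g = -0.0144, g' = -0.856 → ψ₁ = 0.483
Converged at ψ₁ = 0.483.
Drum-1 compositions:
  1: x = 0.163, y = 0.488
  2: x = 0.077, y = 0.193
  3: x = 0.133, y = 0.112
  4: x = 0.627, y = 0.206
Drum-2 feed = drum-1 vapor: z₂ = (0.4885, 0.1932, 0.1119, 0.2064).
Drum 2:
Let ψ₂ = V/F and solve Σ zᵢ(Kᵢ−1)/(1+ψ₂(Kᵢ−1)) = 0.
Check two-phase: ΣzᵢKᵢ = 1.185 > 1 and Σzᵢ/Kᵢ = 1.787 > 1, so g(0) = 0.185 > 0 and g(1) = -0.787 < 0.
Newton iteration, ψ₂⁰ = 0.44:
  ψ₂ = 0.440: g = -0.0165, g' = -0.546 → ψ₂ = 0.410
  ψ₂ = 0.410: g = -0.0003, g' = -0.524 → ψ₂ = 0.409
Converged at ψ₂ = 0.409.
  1: x = 0.382, y = 0.643
  2: x = 0.165, y = 0.233
  3: x = 0.143, y = 0.067
  4: x = 0.310, y = 0.057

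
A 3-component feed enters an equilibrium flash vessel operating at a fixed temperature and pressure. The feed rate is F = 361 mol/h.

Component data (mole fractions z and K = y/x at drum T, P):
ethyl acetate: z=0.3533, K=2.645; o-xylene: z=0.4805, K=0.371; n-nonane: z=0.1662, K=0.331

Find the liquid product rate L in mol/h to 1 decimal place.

Material balance + equilibrium reduce to Σ zᵢ(Kᵢ−1)/(1+ψ(Kᵢ−1)) = 0.
Check two-phase: ΣzᵢKᵢ = 1.1678 > 1 and Σzᵢ/Kᵢ = 1.9308 > 1, so g(0) = 0.1678 > 0 and g(1) = -0.9308 < 0.
Newton iteration, ψ⁰ = 0.5:
  ψ = 0.5000: g = -0.28908, g' = -0.8603 → ψ = 0.1640
  ψ = 0.1640: g = -0.00418, g' = -0.9232 → ψ = 0.1595
Converged at ψ = 0.1595.
Then V = ψ·F = 0.1595·361 = 57.6 mol/h and L = F − V = 303.4 mol/h.

L = 303.4 mol/h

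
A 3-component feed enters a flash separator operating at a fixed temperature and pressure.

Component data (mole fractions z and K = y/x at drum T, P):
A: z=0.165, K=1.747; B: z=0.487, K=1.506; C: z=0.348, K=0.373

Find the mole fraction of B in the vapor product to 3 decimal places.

y_B = 0.604

Material balance + equilibrium reduce to Σ zᵢ(Kᵢ−1)/(1+ψ(Kᵢ−1)) = 0.
Feasibility: ΣzᵢKᵢ = 1.151, Σzᵢ/Kᵢ = 1.351 — both > 1, two phases present.
Newton iteration, ψ⁰ = 0.5:
  ψ = 0.500: g = -0.0314, g' = -0.419 → ψ = 0.425
  ψ = 0.425: g = -0.0011, g' = -0.392 → ψ = 0.422
Converged at ψ = 0.422.
Compositions from xᵢ = zᵢ/(1+ψ(Kᵢ−1)), yᵢ = Kᵢxᵢ:
  A: x = 0.125, y = 0.219
  B: x = 0.401, y = 0.604
  C: x = 0.473, y = 0.177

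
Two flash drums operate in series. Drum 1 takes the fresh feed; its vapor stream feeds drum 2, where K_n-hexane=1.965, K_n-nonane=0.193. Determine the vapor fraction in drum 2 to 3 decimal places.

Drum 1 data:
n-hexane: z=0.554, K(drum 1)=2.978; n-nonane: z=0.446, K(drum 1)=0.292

Drum 1:
Rachford–Rice: g(ψ₁) = Σ zᵢ(Kᵢ−1)/(1+ψ₁(Kᵢ−1)) = 0.
g(0) = ΣzᵢKᵢ − 1 = 0.780 and g(1) = 1 − Σzᵢ/Kᵢ = -0.713, so a root lies in (0, 1).
Binary case is linear: z₁(K₁−1)(1+ψ₁(K₂−1)) + z₂(K₂−1)(1+ψ₁(K₁−1)) = 0
⇒ ψ₁ = [z₁(K₁−1)+z₂(K₂−1)] / [−(K₁−1)(K₂−1)] = 0.7800/1.4004 = 0.557
Drum-1 compositions:
  n-hexane: x = 0.264, y = 0.785
  n-nonane: x = 0.736, y = 0.215
Drum-2 feed = drum-1 vapor: z₂ = (0.7850, 0.2150).
Drum 2:
Material balance + equilibrium reduce to Σ zᵢ(Kᵢ−1)/(1+ψ₂(Kᵢ−1)) = 0.
Feasibility: ΣzᵢKᵢ = 1.584, Σzᵢ/Kᵢ = 1.514 — both > 1, two phases present.
Iterate (Newton) starting at ψ₂ = 0.47:
  ψ₂ = 0.470: g = 0.2416, g' = -0.709 → ψ₂ = 0.810
  ψ₂ = 0.810: g = -0.0766, g' = -1.400 → ψ₂ = 0.756
  ψ₂ = 0.756: g = -0.0069, g' = -1.165 → ψ₂ = 0.750
Converged at ψ₂ = 0.750.
  n-hexane: x = 0.455, y = 0.895
  n-nonane: x = 0.545, y = 0.105

V/F (drum 2) = 0.750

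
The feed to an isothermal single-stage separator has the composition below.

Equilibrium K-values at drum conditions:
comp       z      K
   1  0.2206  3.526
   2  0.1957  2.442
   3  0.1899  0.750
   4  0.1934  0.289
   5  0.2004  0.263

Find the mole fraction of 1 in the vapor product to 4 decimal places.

y_1 = 0.3860

Rachford–Rice: g(ψ) = Σ zᵢ(Kᵢ−1)/(1+ψ(Kᵢ−1)) = 0.
Check two-phase: ΣzᵢKᵢ = 1.5068 > 1 and Σzᵢ/Kᵢ = 1.8271 > 1, so g(0) = 0.5068 > 0 and g(1) = -0.8271 < 0.
Newton iteration, ψ⁰ = 0.5:
  ψ = 0.5000: g = -0.09128, g' = -0.9361 → ψ = 0.4025
  ψ = 0.4025: g = -0.00052, g' = -0.9356 → ψ = 0.4019
Converged at ψ = 0.4019.
Compositions from xᵢ = zᵢ/(1+ψ(Kᵢ−1)), yᵢ = Kᵢxᵢ:
  1: x = 0.1095, y = 0.3860
  2: x = 0.1239, y = 0.3025
  3: x = 0.2111, y = 0.1583
  4: x = 0.2708, y = 0.0783
  5: x = 0.2847, y = 0.0749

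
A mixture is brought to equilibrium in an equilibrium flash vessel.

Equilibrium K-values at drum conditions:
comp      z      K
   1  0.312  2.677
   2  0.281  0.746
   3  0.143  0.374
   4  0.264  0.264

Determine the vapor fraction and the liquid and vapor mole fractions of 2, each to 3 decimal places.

Let ψ = V/F and solve Σ zᵢ(Kᵢ−1)/(1+ψ(Kᵢ−1)) = 0.
Check two-phase: ΣzᵢKᵢ = 1.168 > 1 and Σzᵢ/Kᵢ = 1.876 > 1, so g(0) = 0.168 > 0 and g(1) = -0.876 < 0.
Newton–Raphson from ψ = 0.5:
  ψ = 0.500: g = -0.2349, g' = -0.760 → ψ = 0.191
  ψ = 0.191: g = -0.0065, g' = -0.789 → ψ = 0.183
Converged at ψ = 0.183.
Compositions from xᵢ = zᵢ/(1+ψ(Kᵢ−1)), yᵢ = Kᵢxᵢ:
  1: x = 0.239, y = 0.639
  2: x = 0.295, y = 0.220
  3: x = 0.161, y = 0.060
  4: x = 0.305, y = 0.081

ψ = 0.183, x_2 = 0.295, y_2 = 0.220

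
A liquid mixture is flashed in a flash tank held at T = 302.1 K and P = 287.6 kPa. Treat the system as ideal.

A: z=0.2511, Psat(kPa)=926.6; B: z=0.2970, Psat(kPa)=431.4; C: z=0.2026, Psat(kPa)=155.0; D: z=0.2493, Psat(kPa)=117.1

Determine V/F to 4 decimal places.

Raoult's law: Kᵢ = Pᵢˢᵃᵗ/P = Pᵢˢᵃᵗ/287.6.
  K_A = 926.6/287.6 = 3.221836, K_B = 431.4/287.6 = 1.500000, K_C = 155.0/287.6 = 0.538943, K_D = 117.1/287.6 = 0.407163
Rachford–Rice: g(V/F) = Σ zᵢ(Kᵢ−1)/(1+V/F(Kᵢ−1)) = 0.
Feasibility: ΣzᵢKᵢ = 1.4652, Σzᵢ/Kᵢ = 1.2641 — both > 1, two phases present.
Iterate (Newton) starting at V/F = 0.5:
  V/F = 0.5000: g = 0.05164, g' = -0.5754 → V/F = 0.5897
  V/F = 0.5897: g = 0.00063, g' = -0.5649 → V/F = 0.5909
Converged at V/F = 0.5909.

V/F = 0.5909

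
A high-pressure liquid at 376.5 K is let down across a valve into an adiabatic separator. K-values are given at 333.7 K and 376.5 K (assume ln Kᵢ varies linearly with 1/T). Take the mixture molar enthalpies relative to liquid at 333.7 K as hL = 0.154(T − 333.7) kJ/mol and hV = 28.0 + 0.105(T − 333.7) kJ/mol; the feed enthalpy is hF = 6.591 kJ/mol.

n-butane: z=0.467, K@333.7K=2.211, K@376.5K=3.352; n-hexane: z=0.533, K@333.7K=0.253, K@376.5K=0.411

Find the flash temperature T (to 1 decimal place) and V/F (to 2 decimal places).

Adiabatic flash: solve Rachford–Rice at each trial T, then check hF = ψ·hV(T) + (1−ψ)·hL(T).
  T = 333.7 K: K = (2.211, 0.253), RR gives ψ = 0.185, H_out = 5.181 kJ/mol
  T = 376.5 K: K = (3.352, 0.411), RR gives ψ = 0.566, H_out = 21.259 kJ/mol
  T = 355.1 K: K = (2.757, 0.327), RR gives ψ = 0.391, H_out = 13.826 kJ/mol
  T = 344.4 K: K = (2.477, 0.289), RR gives ψ = 0.296, H_out = 9.778 kJ/mol
  T = 339.0 K: K = (2.341, 0.270), RR gives ψ = 0.243, H_out = 7.550 kJ/mol
  T = 336.4 K: K = (2.277, 0.262), RR gives ψ = 0.215, H_out = 6.414 kJ/mol
  T = 337.7 K: K = (2.309, 0.266), RR gives ψ = 0.229, H_out = 6.987 kJ/mol
Linear interpolation between T = 336.4 (H_out = 6.414) and T = 337.7 (H_out = 6.987) on hF = 6.591 gives T ≈ 336.8 K, at which ψ = 0.22.

T = 336.8 K, V/F = 0.22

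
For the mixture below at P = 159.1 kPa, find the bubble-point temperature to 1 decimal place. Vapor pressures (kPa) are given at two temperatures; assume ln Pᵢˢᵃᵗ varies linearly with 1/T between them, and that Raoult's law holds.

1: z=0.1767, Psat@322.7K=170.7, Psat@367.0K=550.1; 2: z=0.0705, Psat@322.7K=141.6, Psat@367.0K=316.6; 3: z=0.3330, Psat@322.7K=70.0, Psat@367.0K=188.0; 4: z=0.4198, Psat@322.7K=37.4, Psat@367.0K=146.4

Bubble-point temperature: ΣzᵢPᵢˢᵃᵗ(T) = P. Interpolate ln Pᵢˢᵃᵗ = aᵢ + bᵢ/T.
  T = 322.7 K: ΣzᵢPᵢˢᵃᵗ = 79.16 kPa
  T = 367.0 K: ΣzᵢPᵢˢᵃᵗ = 243.59 kPa
  T = 344.9 K: ΣzᵢPᵢˢᵃᵗ = 143.61 kPa
  T = 355.9 K: ΣzᵢPᵢˢᵃᵗ = 188.19 kPa
  T = 350.4 K: ΣzᵢPᵢˢᵃᵗ = 164.71 kPa
  T = 347.6 K: ΣzᵢPᵢˢᵃᵗ = 153.68 kPa
Interpolating between 347.6 K and 350.4 K gives T ≈ 349.0 K.

T = 349.0 K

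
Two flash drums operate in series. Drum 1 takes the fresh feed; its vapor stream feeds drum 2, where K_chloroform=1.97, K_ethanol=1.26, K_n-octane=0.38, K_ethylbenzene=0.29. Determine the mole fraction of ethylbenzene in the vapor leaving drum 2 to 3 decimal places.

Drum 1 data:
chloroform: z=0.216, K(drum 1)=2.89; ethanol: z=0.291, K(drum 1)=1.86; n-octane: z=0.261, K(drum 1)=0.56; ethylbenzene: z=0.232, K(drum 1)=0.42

Drum 1:
Material balance + equilibrium reduce to Σ zᵢ(Kᵢ−1)/(1+ψ₁(Kᵢ−1)) = 0.
g(0) = ΣzᵢKᵢ − 1 = 0.409 and g(1) = 1 − Σzᵢ/Kᵢ = -0.250, so a root lies in (0, 1).
Newton iteration, ψ₁⁰ = 0.31:
  ψ₁ = 0.310: g = 0.1580, g' = -0.625 → ψ₁ = 0.563
  ψ₁ = 0.563: g = 0.0140, g' = -0.540 → ψ₁ = 0.589
Converged at ψ₁ = 0.589.
Drum-1 compositions:
  chloroform: x = 0.102, y = 0.295
  ethanol: x = 0.193, y = 0.359
  n-octane: x = 0.352, y = 0.197
  ethylbenzene: x = 0.352, y = 0.148
Drum-2 feed = drum-1 vapor: z₂ = (0.2954, 0.3593, 0.1973, 0.1480).
Drum 2:
Material balance + equilibrium reduce to Σ zᵢ(Kᵢ−1)/(1+ψ₂(Kᵢ−1)) = 0.
Check two-phase: ΣzᵢKᵢ = 1.153 > 1 and Σzᵢ/Kᵢ = 1.465 > 1, so g(0) = 0.153 > 0 and g(1) = -0.465 < 0.
Newton iteration, ψ₂⁰ = 0.5:
  ψ₂ = 0.500: g = -0.0645, g' = -0.484 → ψ₂ = 0.367
  ψ₂ = 0.367: g = -0.0036, g' = -0.435 → ψ₂ = 0.358
Converged at ψ₂ = 0.358.
  chloroform: x = 0.219, y = 0.432
  ethanol: x = 0.329, y = 0.414
  n-octane: x = 0.254, y = 0.096
  ethylbenzene: x = 0.198, y = 0.058

y_ethylbenzene (drum 2) = 0.058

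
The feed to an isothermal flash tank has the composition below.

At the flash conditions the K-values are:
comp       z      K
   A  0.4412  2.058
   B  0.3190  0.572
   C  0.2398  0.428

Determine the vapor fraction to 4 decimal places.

Material balance + equilibrium reduce to Σ zᵢ(Kᵢ−1)/(1+ψ(Kᵢ−1)) = 0.
Feasibility: ΣzᵢKᵢ = 1.1931, Σzᵢ/Kᵢ = 1.3324 — both > 1, two phases present.
Newton–Raphson from ψ = 0.49:
  ψ = 0.4900: g = -0.05593, g' = -0.4592 → ψ = 0.3682
  ψ = 0.3682: g = 0.00009, g' = -0.4640 → ψ = 0.3684
Converged at ψ = 0.3684.

ψ = 0.3684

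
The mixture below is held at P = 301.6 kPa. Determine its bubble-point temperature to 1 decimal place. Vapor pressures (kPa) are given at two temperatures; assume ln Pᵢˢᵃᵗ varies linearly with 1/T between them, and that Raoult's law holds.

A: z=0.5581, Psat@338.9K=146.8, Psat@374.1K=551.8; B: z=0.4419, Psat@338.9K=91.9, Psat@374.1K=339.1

Bubble-point temperature: ΣzᵢPᵢˢᵃᵗ(T) = P. Interpolate ln Pᵢˢᵃᵗ = aᵢ + bᵢ/T.
  T = 338.9 K: ΣzᵢPᵢˢᵃᵗ = 122.54 kPa
  T = 374.1 K: ΣzᵢPᵢˢᵃᵗ = 457.81 kPa
  T = 356.5 K: ΣzᵢPᵢˢᵃᵗ = 244.68 kPa
  T = 365.3 K: ΣzᵢPᵢˢᵃᵗ = 337.23 kPa
  T = 360.9 K: ΣzᵢPᵢˢᵃᵗ = 287.81 kPa
  T = 363.1 K: ΣzᵢPᵢˢᵃᵗ = 311.69 kPa
Interpolating between 360.9 K and 363.1 K gives T ≈ 362.2 K.

T = 362.2 K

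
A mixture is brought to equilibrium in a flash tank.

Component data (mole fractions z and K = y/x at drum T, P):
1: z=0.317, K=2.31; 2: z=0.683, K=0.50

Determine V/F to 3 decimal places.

Binary case is linear: z₁(K₁−1)(1+V/F(K₂−1)) + z₂(K₂−1)(1+V/F(K₁−1)) = 0
⇒ V/F = [z₁(K₁−1)+z₂(K₂−1)] / [−(K₁−1)(K₂−1)] = 0.0738/0.6550 = 0.113

V/F = 0.113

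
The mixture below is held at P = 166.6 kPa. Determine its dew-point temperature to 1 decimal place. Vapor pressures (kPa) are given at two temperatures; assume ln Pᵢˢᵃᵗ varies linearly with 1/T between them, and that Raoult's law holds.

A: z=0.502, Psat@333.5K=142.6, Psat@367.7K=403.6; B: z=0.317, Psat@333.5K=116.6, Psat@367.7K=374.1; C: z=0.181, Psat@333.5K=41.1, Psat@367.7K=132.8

T = 350.1 K

Dew-point temperature: Σzᵢ·P/Pᵢˢᵃᵗ(T) = 1. Interpolate ln Pᵢˢᵃᵗ = aᵢ + bᵢ/T.
  T = 333.5 K: ΣzᵢP/Pᵢˢᵃᵗ = 1.7731
  T = 367.7 K: ΣzᵢP/Pᵢˢᵃᵗ = 0.5755
  T = 350.6 K: ΣzᵢP/Pᵢˢᵃᵗ = 0.9823
  T = 342.1 K: ΣzᵢP/Pᵢˢᵃᵗ = 1.3076
  T = 346.4 K: ΣzᵢP/Pᵢˢᵃᵗ = 1.1294
  T = 348.5 K: ΣzᵢP/Pᵢˢᵃᵗ = 1.0529
Interpolating between 348.5 K and 350.6 K gives T ≈ 350.1 K.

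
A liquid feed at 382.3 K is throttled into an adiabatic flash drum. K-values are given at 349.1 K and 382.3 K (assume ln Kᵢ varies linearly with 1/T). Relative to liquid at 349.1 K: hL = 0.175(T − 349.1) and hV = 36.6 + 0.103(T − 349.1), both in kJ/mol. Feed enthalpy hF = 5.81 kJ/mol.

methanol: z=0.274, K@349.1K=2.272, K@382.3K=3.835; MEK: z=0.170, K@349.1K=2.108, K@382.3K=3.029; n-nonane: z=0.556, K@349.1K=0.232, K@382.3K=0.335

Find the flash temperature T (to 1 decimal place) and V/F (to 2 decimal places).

T = 351.3 K, V/F = 0.15

Adiabatic flash: solve Rachford–Rice at each trial T, then check hF = ψ·hV(T) + (1−ψ)·hL(T).
  T = 349.1 K: K = (2.272, 2.108, 0.232), RR gives ψ = 0.118, H_out = 4.321 kJ/mol
  T = 382.3 K: K = (3.835, 3.029, 0.335), RR gives ψ = 0.445, H_out = 21.021 kJ/mol
  T = 365.7 K: K = (2.987, 2.548, 0.281), RR gives ψ = 0.310, H_out = 13.894 kJ/mol
  T = 357.4 K: K = (2.613, 2.323, 0.256), RR gives ψ = 0.226, H_out = 9.579 kJ/mol
  T = 353.2 K: K = (2.437, 2.213, 0.244), RR gives ψ = 0.175, H_out = 7.069 kJ/mol
  T = 351.1 K: K = (2.351, 2.159, 0.238), RR gives ψ = 0.147, H_out = 5.704 kJ/mol
Linear interpolation between T = 351.1 (H_out = 5.704) and T = 353.2 (H_out = 7.069) on hF = 5.81 gives T ≈ 351.3 K, at which ψ = 0.15.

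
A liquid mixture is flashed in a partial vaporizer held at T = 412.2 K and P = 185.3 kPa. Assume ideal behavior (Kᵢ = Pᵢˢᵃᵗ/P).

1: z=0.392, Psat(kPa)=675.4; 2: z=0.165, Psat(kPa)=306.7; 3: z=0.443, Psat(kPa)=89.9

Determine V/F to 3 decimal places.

Raoult's law: Kᵢ = Pᵢˢᵃᵗ/P = Pᵢˢᵃᵗ/185.3.
  K_1 = 675.4/185.3 = 3.64490, K_2 = 306.7/185.3 = 1.65515, K_3 = 89.9/185.3 = 0.48516
Material balance + equilibrium reduce to Σ zᵢ(Kᵢ−1)/(1+V/F(Kᵢ−1)) = 0.
Check two-phase: ΣzᵢKᵢ = 1.917 > 1 and Σzᵢ/Kᵢ = 1.120 > 1, so g(0) = 0.917 > 0 and g(1) = -0.120 < 0.
Iterate (Newton) starting at V/F = 0.34:
  V/F = 0.340: g = 0.3578, g' = -0.980 → V/F = 0.705
  V/F = 0.705: g = 0.0778, g' = -0.657 → V/F = 0.824
Converged at V/F = 0.824.

V/F = 0.824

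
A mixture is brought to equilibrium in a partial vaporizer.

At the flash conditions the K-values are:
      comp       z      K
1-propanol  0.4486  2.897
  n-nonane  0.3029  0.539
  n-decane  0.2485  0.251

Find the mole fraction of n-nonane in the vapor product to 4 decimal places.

Iterate (Newton) starting at β = 0.5:
  β = 0.5000: g = -0.04229, g' = -0.8902 → β = 0.4525
  β = 0.4525: g = -0.00007, g' = -0.8892 → β = 0.4524
Converged at β = 0.4524.
Compositions from xᵢ = zᵢ/(1+β(Kᵢ−1)), yᵢ = Kᵢxᵢ:
  1-propanol: x = 0.2414, y = 0.6994
  n-nonane: x = 0.3827, y = 0.2063
  n-decane: x = 0.3759, y = 0.0943

y_n-nonane = 0.2063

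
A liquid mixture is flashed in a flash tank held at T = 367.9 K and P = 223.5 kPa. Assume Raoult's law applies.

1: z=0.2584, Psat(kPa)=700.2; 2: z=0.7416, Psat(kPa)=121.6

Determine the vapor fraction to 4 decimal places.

Raoult's law: Kᵢ = Pᵢˢᵃᵗ/P = Pᵢˢᵃᵗ/223.5.
  K_1 = 700.2/223.5 = 3.132886, K_2 = 121.6/223.5 = 0.544072
Rachford–Rice: g(ψ) = Σ zᵢ(Kᵢ−1)/(1+ψ(Kᵢ−1)) = 0.
g(0) = ΣzᵢKᵢ − 1 = 0.2130 and g(1) = 1 − Σzᵢ/Kᵢ = -0.4455, so a root lies in (0, 1).
Binary case is linear: z₁(K₁−1)(1+ψ(K₂−1)) + z₂(K₂−1)(1+ψ(K₁−1)) = 0
⇒ ψ = [z₁(K₁−1)+z₂(K₂−1)] / [−(K₁−1)(K₂−1)] = 0.21302/0.97244 = 0.2191

ψ = 0.2191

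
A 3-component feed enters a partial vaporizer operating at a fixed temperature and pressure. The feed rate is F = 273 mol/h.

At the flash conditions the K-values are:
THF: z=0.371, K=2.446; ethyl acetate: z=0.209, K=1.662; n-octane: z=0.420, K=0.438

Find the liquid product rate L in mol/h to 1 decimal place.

Rachford–Rice: g(ψ) = Σ zᵢ(Kᵢ−1)/(1+ψ(Kᵢ−1)) = 0.
Feasibility: ΣzᵢKᵢ = 1.439, Σzᵢ/Kᵢ = 1.236 — both > 1, two phases present.
Iterate (Newton) starting at ψ = 0.34:
  ψ = 0.340: g = 0.1808, g' = -0.612 → ψ = 0.635
  ψ = 0.635: g = 0.0099, g' = -0.577 → ψ = 0.652
Converged at ψ = 0.652.
Then V = ψ·F = 0.6524·273 = 178.1 mol/h and L = F − V = 94.9 mol/h.

L = 94.9 mol/h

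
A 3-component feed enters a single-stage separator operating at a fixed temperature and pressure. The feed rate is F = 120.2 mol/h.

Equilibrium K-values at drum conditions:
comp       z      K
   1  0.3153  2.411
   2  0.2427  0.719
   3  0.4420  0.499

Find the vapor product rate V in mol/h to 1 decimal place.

V = 30.6 mol/h

Newton iteration, β⁰ = 0.5:
  β = 0.5000: g = -0.11394, g' = -0.4392 → β = 0.2406
  β = 0.2406: g = 0.00720, g' = -0.5154 → β = 0.2546
  β = 0.2546: g = 0.00005, g' = -0.5078 → β = 0.2547
Converged at β = 0.2547.
Then V = β·F = 0.2547·120.2 = 30.6 mol/h and L = F − V = 89.6 mol/h.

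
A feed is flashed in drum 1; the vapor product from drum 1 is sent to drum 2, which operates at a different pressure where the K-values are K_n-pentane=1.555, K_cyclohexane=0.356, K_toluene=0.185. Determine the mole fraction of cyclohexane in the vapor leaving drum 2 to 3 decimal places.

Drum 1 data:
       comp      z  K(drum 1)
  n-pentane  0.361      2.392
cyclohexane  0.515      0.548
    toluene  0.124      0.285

y_cyclohexane (drum 2) = 0.141

Drum 1:
Let ψ₁ = V/F and solve Σ zᵢ(Kᵢ−1)/(1+ψ₁(Kᵢ−1)) = 0.
Feasibility: ΣzᵢKᵢ = 1.181, Σzᵢ/Kᵢ = 1.526 — both > 1, two phases present.
Newton–Raphson from ψ₁ = 0.68:
  ψ₁ = 0.680: g = -0.2505, g' = -0.644 → ψ₁ = 0.291
  ψ₁ = 0.291: g = -0.0224, g' = -0.595 → ψ₁ = 0.253
  ψ₁ = 0.253: g = 0.0003, g' = -0.611 → ψ₁ = 0.254
Converged at ψ₁ = 0.254.
Drum-1 compositions:
  n-pentane: x = 0.267, y = 0.638
  cyclohexane: x = 0.582, y = 0.319
  toluene: x = 0.152, y = 0.043
Drum-2 feed = drum-1 vapor: z₂ = (0.6380, 0.3188, 0.0432).
Drum 2:
Newton iteration, ψ₂⁰ = 0.41:
  ψ₂ = 0.410: g = -0.0434, g' = -0.439 → ψ₂ = 0.311
  ψ₂ = 0.311: g = -0.0020, g' = -0.401 → ψ₂ = 0.306
Converged at ψ₂ = 0.306.
  n-pentane: x = 0.545, y = 0.848
  cyclohexane: x = 0.397, y = 0.141
  toluene: x = 0.058, y = 0.011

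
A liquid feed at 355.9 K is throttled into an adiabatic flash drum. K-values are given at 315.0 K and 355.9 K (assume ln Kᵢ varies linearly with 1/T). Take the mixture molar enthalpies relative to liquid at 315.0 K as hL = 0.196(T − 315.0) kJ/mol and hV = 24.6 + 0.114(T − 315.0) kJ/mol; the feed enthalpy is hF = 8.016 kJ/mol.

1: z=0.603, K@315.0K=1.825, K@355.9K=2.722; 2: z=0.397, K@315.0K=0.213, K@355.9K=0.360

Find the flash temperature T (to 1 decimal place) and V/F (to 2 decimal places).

Adiabatic flash: solve Rachford–Rice at each trial T, then check hF = ψ·hV(T) + (1−ψ)·hL(T).
  T = 315.0 K: K = (1.825, 0.213), RR gives ψ = 0.285, H_out = 7.011 kJ/mol
  T = 355.9 K: K = (2.722, 0.360), RR gives ψ = 0.712, H_out = 23.136 kJ/mol
  T = 335.4 K: K = (2.255, 0.281), RR gives ψ = 0.523, H_out = 15.980 kJ/mol
  T = 325.2 K: K = (2.035, 0.246), RR gives ψ = 0.416, H_out = 11.887 kJ/mol
  T = 320.1 K: K = (1.929, 0.229), RR gives ψ = 0.355, H_out = 9.580 kJ/mol
  T = 317.6 K: K = (1.878, 0.221), RR gives ψ = 0.322, H_out = 8.359 kJ/mol
  T = 316.3 K: K = (1.851, 0.217), RR gives ψ = 0.304, H_out = 7.696 kJ/mol
Linear interpolation between T = 316.3 (H_out = 7.696) and T = 317.6 (H_out = 8.359) on hF = 8.016 gives T ≈ 316.9 K, at which ψ = 0.31.

T = 316.9 K, V/F = 0.31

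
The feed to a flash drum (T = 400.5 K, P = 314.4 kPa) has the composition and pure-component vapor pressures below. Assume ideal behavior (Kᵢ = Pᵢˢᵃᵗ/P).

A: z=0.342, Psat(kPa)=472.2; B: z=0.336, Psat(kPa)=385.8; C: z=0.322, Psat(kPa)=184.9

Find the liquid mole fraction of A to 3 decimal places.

Raoult's law: Kᵢ = Pᵢˢᵃᵗ/P = Pᵢˢᵃᵗ/314.4.
  K_A = 472.2/314.4 = 1.50191, K_B = 385.8/314.4 = 1.22710, K_C = 184.9/314.4 = 0.58810
Rachford–Rice: g(ψ) = Σ zᵢ(Kᵢ−1)/(1+ψ(Kᵢ−1)) = 0.
g(0) = ΣzᵢKᵢ − 1 = 0.115 and g(1) = 1 − Σzᵢ/Kᵢ = -0.049, so a root lies in (0, 1).
Iterate (Newton) starting at ψ = 0.56:
  ψ = 0.560: g = 0.0293, g' = -0.158 → ψ = 0.745
  ψ = 0.745: g = -0.0011, g' = -0.172 → ψ = 0.738
Converged at ψ = 0.738.
Compositions from xᵢ = zᵢ/(1+ψ(Kᵢ−1)), yᵢ = Kᵢxᵢ:
  A: x = 0.250, y = 0.375
  B: x = 0.288, y = 0.353
  C: x = 0.463, y = 0.272

x_A = 0.250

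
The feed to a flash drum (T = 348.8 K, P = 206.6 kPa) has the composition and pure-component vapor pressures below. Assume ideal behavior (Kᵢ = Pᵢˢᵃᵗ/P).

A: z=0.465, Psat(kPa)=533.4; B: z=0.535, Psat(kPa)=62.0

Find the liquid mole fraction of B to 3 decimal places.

Raoult's law: Kᵢ = Pᵢˢᵃᵗ/P = Pᵢˢᵃᵗ/206.6.
  K_A = 533.4/206.6 = 2.58180, K_B = 62.0/206.6 = 0.30010
Newton iteration, β⁰ = 0.5:
  β = 0.500: g = -0.1653, g' = -0.983 → β = 0.332
  β = 0.332: g = -0.0053, g' = -0.945 → β = 0.326
Converged at β = 0.326.
Compositions from xᵢ = zᵢ/(1+β(Kᵢ−1)), yᵢ = Kᵢxᵢ:
  A: x = 0.307, y = 0.792
  B: x = 0.693, y = 0.208

x_B = 0.693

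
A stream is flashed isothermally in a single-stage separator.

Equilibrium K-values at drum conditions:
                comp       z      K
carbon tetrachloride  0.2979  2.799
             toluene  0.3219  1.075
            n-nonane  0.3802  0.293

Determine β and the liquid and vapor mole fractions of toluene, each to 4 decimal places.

Let β = V/F and solve Σ zᵢ(Kᵢ−1)/(1+β(Kᵢ−1)) = 0.
g(0) = ΣzᵢKᵢ − 1 = 0.2913 and g(1) = 1 − Σzᵢ/Kᵢ = -0.7035, so a root lies in (0, 1).
Iterate (Newton) starting at β = 0.62:
  β = 0.6200: g = -0.20217, g' = -0.8195 → β = 0.3733
  β = 0.3733: g = -0.02109, g' = -0.6975 → β = 0.3431
Converged at β = 0.3431.
Compositions from xᵢ = zᵢ/(1+β(Kᵢ−1)), yᵢ = Kᵢxᵢ:
  carbon tetrachloride: x = 0.1842, y = 0.5156
  toluene: x = 0.3138, y = 0.3374
  n-nonane: x = 0.5020, y = 0.1471

β = 0.3431, x_toluene = 0.3138, y_toluene = 0.3374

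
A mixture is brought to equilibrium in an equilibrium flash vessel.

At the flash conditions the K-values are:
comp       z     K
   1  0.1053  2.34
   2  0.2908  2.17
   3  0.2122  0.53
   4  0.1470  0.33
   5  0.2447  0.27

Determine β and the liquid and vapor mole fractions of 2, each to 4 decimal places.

Rachford–Rice: g(β) = Σ zᵢ(Kᵢ−1)/(1+β(Kᵢ−1)) = 0.
g(0) = ΣzᵢKᵢ − 1 = 0.1045 and g(1) = 1 − Σzᵢ/Kᵢ = -0.9311, so a root lies in (0, 1).
Newton iteration, β⁰ = 0.5:
  β = 0.5000: g = -0.26063, g' = -0.7790 → β = 0.1654
  β = 0.1654: g = -0.02150, g' = -0.7134 → β = 0.1353
  β = 0.1353: g = 0.00018, g' = -0.7260 → β = 0.1355
Converged at β = 0.1355.
Compositions from xᵢ = zᵢ/(1+β(Kᵢ−1)), yᵢ = Kᵢxᵢ:
  1: x = 0.0891, y = 0.2085
  2: x = 0.2510, y = 0.5447
  3: x = 0.2266, y = 0.1201
  4: x = 0.1617, y = 0.0534
  5: x = 0.2716, y = 0.0733

β = 0.1355, x_2 = 0.2510, y_2 = 0.5447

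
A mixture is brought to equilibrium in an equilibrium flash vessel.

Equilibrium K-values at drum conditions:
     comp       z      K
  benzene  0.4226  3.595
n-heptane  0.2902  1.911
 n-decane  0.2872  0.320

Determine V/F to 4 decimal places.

Material balance + equilibrium reduce to Σ zᵢ(Kᵢ−1)/(1+V/F(Kᵢ−1)) = 0.
Feasibility: ΣzᵢKᵢ = 2.1657, Σzᵢ/Kᵢ = 1.1669 — both > 1, two phases present.
Newton–Raphson from V/F = 0.5:
  V/F = 0.5000: g = 0.36306, g' = -0.9577 → V/F = 0.8791
  V/F = 0.8791: g = -0.00453, g' = -1.1595 → V/F = 0.8752
Converged at V/F = 0.8752.

V/F = 0.8752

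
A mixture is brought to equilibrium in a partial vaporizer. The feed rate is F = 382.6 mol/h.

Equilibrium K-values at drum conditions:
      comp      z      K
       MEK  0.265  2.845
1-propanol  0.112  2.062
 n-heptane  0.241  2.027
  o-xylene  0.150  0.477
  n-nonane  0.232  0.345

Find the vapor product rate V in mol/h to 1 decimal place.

V = 278.6 mol/h

Rachford–Rice: g(ψ) = Σ zᵢ(Kᵢ−1)/(1+ψ(Kᵢ−1)) = 0.
Feasibility: ΣzᵢKᵢ = 1.625, Σzᵢ/Kᵢ = 1.253 — both > 1, two phases present.
Newton iteration, ψ⁰ = 0.33:
  ψ = 0.330: g = 0.2882, g' = -0.781 → ψ = 0.699
  ψ = 0.699: g = 0.0221, g' = -0.740 → ψ = 0.729
  ψ = 0.729: g = -0.0003, g' = -0.759 → ψ = 0.728
Converged at ψ = 0.728.
Then V = ψ·F = 0.7283·382.6 = 278.6 mol/h and L = F − V = 104.0 mol/h.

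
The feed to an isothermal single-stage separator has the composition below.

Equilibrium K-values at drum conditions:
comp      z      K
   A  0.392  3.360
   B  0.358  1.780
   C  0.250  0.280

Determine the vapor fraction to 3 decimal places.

Rachford–Rice: g(ψ) = Σ zᵢ(Kᵢ−1)/(1+ψ(Kᵢ−1)) = 0.
Check two-phase: ΣzᵢKᵢ = 2.024 > 1 and Σzᵢ/Kᵢ = 1.211 > 1, so g(0) = 1.024 > 0 and g(1) = -0.211 < 0.
Iterate (Newton) starting at ψ = 0.5:
  ψ = 0.500: g = 0.3440, g' = -0.889 → ψ = 0.887
  ψ = 0.887: g = -0.0342, g' = -1.297 → ψ = 0.861
  ψ = 0.861: g = -0.0012, g' = -1.212 → ψ = 0.860
Converged at ψ = 0.860.

ψ = 0.860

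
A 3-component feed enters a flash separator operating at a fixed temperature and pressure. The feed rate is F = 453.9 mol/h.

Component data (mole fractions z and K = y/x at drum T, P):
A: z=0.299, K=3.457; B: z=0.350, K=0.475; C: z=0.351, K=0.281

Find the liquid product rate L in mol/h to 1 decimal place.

Material balance + equilibrium reduce to Σ zᵢ(Kᵢ−1)/(1+β(Kᵢ−1)) = 0.
Feasibility: ΣzᵢKᵢ = 1.299, Σzᵢ/Kᵢ = 2.072 — both > 1, two phases present.
Newton–Raphson from β = 0.55:
  β = 0.550: g = -0.3634, g' = -1.014 → β = 0.192
  β = 0.192: g = 0.0026, g' = -1.198 → β = 0.194
Converged at β = 0.194.
Then V = β·F = 0.1937·453.9 = 87.9 mol/h and L = F − V = 366.0 mol/h.

L = 366.0 mol/h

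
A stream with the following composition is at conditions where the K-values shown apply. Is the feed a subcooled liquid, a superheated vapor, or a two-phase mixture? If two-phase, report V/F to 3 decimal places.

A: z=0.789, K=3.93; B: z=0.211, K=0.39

superheated vapor

ΣzᵢKᵢ = 3.183; Σzᵢ/Kᵢ = 0.742.
Since Σzᵢ/Kᵢ < 1 the mixture is above its dew point — single vapor phase.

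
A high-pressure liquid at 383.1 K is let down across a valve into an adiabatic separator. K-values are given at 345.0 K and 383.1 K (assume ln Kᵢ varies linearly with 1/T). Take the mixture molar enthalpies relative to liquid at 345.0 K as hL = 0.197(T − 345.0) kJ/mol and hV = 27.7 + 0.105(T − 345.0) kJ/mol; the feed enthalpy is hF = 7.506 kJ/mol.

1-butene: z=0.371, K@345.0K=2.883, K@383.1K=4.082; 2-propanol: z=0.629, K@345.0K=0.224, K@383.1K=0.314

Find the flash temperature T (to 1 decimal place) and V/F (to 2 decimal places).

T = 355.2 K, V/F = 0.21

Adiabatic flash: solve Rachford–Rice at each trial T, then check hF = ψ·hV(T) + (1−ψ)·hL(T).
  T = 345.0 K: K = (2.883, 0.224), RR gives ψ = 0.144, H_out = 3.990 kJ/mol
  T = 383.1 K: K = (4.082, 0.314), RR gives ψ = 0.337, H_out = 15.653 kJ/mol
  T = 364.1 K: K = (3.463, 0.268), RR gives ψ = 0.251, H_out = 10.282 kJ/mol
  T = 354.6 K: K = (3.169, 0.246), RR gives ψ = 0.202, H_out = 7.303 kJ/mol
  T = 359.4 K: K = (3.317, 0.257), RR gives ψ = 0.228, H_out = 8.839 kJ/mol
  T = 357.0 K: K = (3.243, 0.251), RR gives ψ = 0.215, H_out = 8.080 kJ/mol
Linear interpolation between T = 354.6 (H_out = 7.303) and T = 357.0 (H_out = 8.080) on hF = 7.506 gives T ≈ 355.2 K, at which ψ = 0.21.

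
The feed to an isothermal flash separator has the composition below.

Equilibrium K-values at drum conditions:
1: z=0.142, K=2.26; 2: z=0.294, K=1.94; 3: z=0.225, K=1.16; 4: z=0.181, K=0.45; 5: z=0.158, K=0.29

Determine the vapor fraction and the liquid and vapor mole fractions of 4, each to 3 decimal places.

Let ψ = V/F and solve Σ zᵢ(Kᵢ−1)/(1+ψ(Kᵢ−1)) = 0.
g(0) = ΣzᵢKᵢ − 1 = 0.280 and g(1) = 1 − Σzᵢ/Kᵢ = -0.355, so a root lies in (0, 1).
Newton–Raphson from ψ = 0.54:
  ψ = 0.540: g = -0.0006, g' = -0.519 → ψ = 0.539
Converged at ψ = 0.539.
Compositions from xᵢ = zᵢ/(1+ψ(Kᵢ−1)), yᵢ = Kᵢxᵢ:
  1: x = 0.085, y = 0.191
  2: x = 0.195, y = 0.379
  3: x = 0.207, y = 0.240
  4: x = 0.257, y = 0.116
  5: x = 0.256, y = 0.074

ψ = 0.539, x_4 = 0.257, y_4 = 0.116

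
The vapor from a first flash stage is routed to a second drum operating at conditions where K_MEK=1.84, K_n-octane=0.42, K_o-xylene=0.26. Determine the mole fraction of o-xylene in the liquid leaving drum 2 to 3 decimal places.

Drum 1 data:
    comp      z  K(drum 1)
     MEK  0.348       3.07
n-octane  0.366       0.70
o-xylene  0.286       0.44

Drum 1:
Newton iteration, ψ₁⁰ = 0.5:
  ψ₁ = 0.500: g = 0.0024, g' = -0.579 → ψ₁ = 0.504
Converged at ψ₁ = 0.504.
Drum-1 compositions:
  MEK: x = 0.170, y = 0.523
  n-octane: x = 0.431, y = 0.302
  o-xylene: x = 0.398, y = 0.175
Drum-2 feed = drum-1 vapor: z₂ = (0.5228, 0.3018, 0.1753).
Drum 2:
Let ψ₂ = V/F and solve Σ zᵢ(Kᵢ−1)/(1+ψ₂(Kᵢ−1)) = 0.
Check two-phase: ΣzᵢKᵢ = 1.134 > 1 and Σzᵢ/Kᵢ = 1.677 > 1, so g(0) = 0.134 > 0 and g(1) = -0.677 < 0.
Newton iteration, ψ₂⁰ = 0.39:
  ψ₂ = 0.390: g = -0.0778, g' = -0.569 → ψ₂ = 0.253
  ψ₂ = 0.253: g = -0.0027, g' = -0.536 → ψ₂ = 0.248
Converged at ψ₂ = 0.248.
  MEK: x = 0.433, y = 0.796
  n-octane: x = 0.353, y = 0.148
  o-xylene: x = 0.215, y = 0.056

x_o-xylene (drum 2) = 0.215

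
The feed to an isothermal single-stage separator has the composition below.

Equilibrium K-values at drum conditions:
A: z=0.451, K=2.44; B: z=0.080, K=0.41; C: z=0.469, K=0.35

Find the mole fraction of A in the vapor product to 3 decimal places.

Let β = V/F and solve Σ zᵢ(Kᵢ−1)/(1+β(Kᵢ−1)) = 0.
Feasibility: ΣzᵢKᵢ = 1.297, Σzᵢ/Kᵢ = 1.720 — both > 1, two phases present.
Newton–Raphson from β = 0.5:
  β = 0.500: g = -0.1410, g' = -0.807 → β = 0.325
  β = 0.325: g = -0.0027, g' = -0.795 → β = 0.322
Converged at β = 0.322.
Compositions from xᵢ = zᵢ/(1+β(Kᵢ−1)), yᵢ = Kᵢxᵢ:
  A: x = 0.308, y = 0.752
  B: x = 0.099, y = 0.040
  C: x = 0.593, y = 0.208

y_A = 0.752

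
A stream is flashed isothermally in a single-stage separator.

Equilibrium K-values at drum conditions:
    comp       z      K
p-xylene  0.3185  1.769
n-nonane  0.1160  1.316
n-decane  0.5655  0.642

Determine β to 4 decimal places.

Newton iteration, β⁰ = 0.5:
  β = 0.5000: g = -0.03803, g' = -0.2144 → β = 0.3227
  β = 0.3227: g = 0.00061, g' = -0.2231 → β = 0.3254
Converged at β = 0.3254.

β = 0.3254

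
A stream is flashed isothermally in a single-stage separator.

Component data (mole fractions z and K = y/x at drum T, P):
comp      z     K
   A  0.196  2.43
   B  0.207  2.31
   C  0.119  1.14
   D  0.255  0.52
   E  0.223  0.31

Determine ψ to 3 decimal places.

Let ψ = V/F and solve Σ zᵢ(Kᵢ−1)/(1+ψ(Kᵢ−1)) = 0.
Check two-phase: ΣzᵢKᵢ = 1.292 > 1 and Σzᵢ/Kᵢ = 1.484 > 1, so g(0) = 0.292 > 0 and g(1) = -0.484 < 0.
Newton iteration, ψ⁰ = 0.38:
  ψ = 0.380: g = 0.0202, g' = -0.612 → ψ = 0.413
Converged at ψ = 0.413.

ψ = 0.413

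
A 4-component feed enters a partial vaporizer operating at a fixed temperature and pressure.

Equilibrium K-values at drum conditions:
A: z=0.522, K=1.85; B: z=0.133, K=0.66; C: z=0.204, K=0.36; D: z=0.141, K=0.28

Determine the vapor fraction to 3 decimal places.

ψ = 0.324

Rachford–Rice: g(ψ) = Σ zᵢ(Kᵢ−1)/(1+ψ(Kᵢ−1)) = 0.
Check two-phase: ΣzᵢKᵢ = 1.166 > 1 and Σzᵢ/Kᵢ = 1.554 > 1, so g(0) = 0.166 > 0 and g(1) = -0.554 < 0.
Newton iteration, ψ⁰ = 0.5:
  ψ = 0.500: g = -0.0937, g' = -0.567 → ψ = 0.335
  ψ = 0.335: g = -0.0055, g' = -0.510 → ψ = 0.324
Converged at ψ = 0.324.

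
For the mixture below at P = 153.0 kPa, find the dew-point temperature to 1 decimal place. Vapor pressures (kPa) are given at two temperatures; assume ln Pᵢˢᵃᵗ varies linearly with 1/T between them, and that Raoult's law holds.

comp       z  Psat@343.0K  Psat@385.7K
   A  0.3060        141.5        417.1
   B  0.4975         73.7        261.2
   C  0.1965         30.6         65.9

Dew-point temperature: Σzᵢ·P/Pᵢˢᵃᵗ(T) = 1. Interpolate ln Pᵢˢᵃᵗ = aᵢ + bᵢ/T.
  T = 343.0 K: ΣzᵢP/Pᵢˢᵃᵗ = 2.3462
  T = 385.7 K: ΣzᵢP/Pᵢˢᵃᵗ = 0.8599
  T = 364.4 K: ΣzᵢP/Pᵢˢᵃᵗ = 1.3684
  T = 375.0 K: ΣzᵢP/Pᵢˢᵃᵗ = 1.0772
  T = 380.4 K: ΣzᵢP/Pᵢˢᵃᵗ = 0.9595
  T = 377.7 K: ΣzᵢP/Pᵢˢᵃᵗ = 1.0161
  T = 379.0 K: ΣzᵢP/Pᵢˢᵃᵗ = 0.9884
  T = 378.4 K: ΣzᵢP/Pᵢˢᵃᵗ = 1.0011
  T = 378.7 K: ΣzᵢP/Pᵢˢᵃᵗ = 0.9947
  T = 378.5 K: ΣzᵢP/Pᵢˢᵃᵗ = 0.9989
Interpolating between 378.4 K and 378.5 K gives T ≈ 378.4 K.

T = 378.4 K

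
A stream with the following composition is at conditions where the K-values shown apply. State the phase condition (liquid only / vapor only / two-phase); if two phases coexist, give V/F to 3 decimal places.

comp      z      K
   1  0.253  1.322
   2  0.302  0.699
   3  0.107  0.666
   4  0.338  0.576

ΣzᵢKᵢ = 0.812; Σzᵢ/Kᵢ = 1.371.
Since ΣzᵢKᵢ < 1 the mixture is below its bubble point — single liquid phase.

liquid only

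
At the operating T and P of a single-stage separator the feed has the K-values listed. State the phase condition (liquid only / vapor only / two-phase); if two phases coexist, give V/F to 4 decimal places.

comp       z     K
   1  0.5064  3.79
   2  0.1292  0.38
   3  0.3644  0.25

ΣzᵢKᵢ = 2.0595; Σzᵢ/Kᵢ = 1.9312.
Both exceed 1, so a two-phase solution exists.
Let ψ = V/F and solve Σ zᵢ(Kᵢ−1)/(1+ψ(Kᵢ−1)) = 0.
Newton–Raphson from ψ = 0.5:
  ψ = 0.5000: g = 0.03655, g' = -1.3163 → ψ = 0.5278
Converged at ψ = 0.5278.

two-phase, V/F = 0.5278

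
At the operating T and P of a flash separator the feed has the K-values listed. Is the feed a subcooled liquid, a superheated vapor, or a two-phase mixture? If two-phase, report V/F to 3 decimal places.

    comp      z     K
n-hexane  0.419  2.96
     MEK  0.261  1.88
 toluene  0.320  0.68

ΣzᵢKᵢ = 1.949; Σzᵢ/Kᵢ = 0.751.
Since Σzᵢ/Kᵢ < 1 the mixture is above its dew point — single vapor phase.

superheated vapor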